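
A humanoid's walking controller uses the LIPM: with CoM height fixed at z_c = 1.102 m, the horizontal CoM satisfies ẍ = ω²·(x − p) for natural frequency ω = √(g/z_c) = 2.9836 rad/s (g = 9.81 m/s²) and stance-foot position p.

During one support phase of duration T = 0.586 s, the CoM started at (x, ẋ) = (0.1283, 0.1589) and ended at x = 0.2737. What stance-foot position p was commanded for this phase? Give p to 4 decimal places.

ωT = 2.9836·0.586 = 1.748390; cosh(ωT) = 2.959698, sinh(ωT) = 2.785644
x(T) = p + (x₀−p)·cosh(ωT) + (ẋ₀/ω)·sinh(ωT) ⇒ p·(1 − cosh) = x(T) − x₀·cosh − (ẋ₀/ω)·sinh
numerator   = 0.2737 − (0.1283)·2.959698 − (0.1589/2.9836)·2.785644 = -0.254387
denominator = 1 − 2.959698 = -1.959698
p = -0.254387 / -1.959698 = 0.1298

p = 0.1298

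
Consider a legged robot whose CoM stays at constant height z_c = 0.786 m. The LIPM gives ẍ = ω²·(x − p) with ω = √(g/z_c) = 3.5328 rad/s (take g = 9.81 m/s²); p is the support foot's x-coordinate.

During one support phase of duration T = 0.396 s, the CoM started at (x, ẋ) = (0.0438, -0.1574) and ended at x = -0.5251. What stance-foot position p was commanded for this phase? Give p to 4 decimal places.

ωT = 3.5328·0.396 = 1.398989; cosh(ωT) = 2.148974, sinh(ωT) = 1.902127
x(T) = p + (x₀−p)·cosh(ωT) + (ẋ₀/ω)·sinh(ωT) ⇒ p·(1 − cosh) = x(T) − x₀·cosh − (ẋ₀/ω)·sinh
numerator   = -0.5251 − (0.0438)·2.148974 − (-0.1574/3.5328)·1.902127 = -0.534478
denominator = 1 − 2.148974 = -1.148974
p = -0.534478 / -1.148974 = 0.4652

p = 0.4652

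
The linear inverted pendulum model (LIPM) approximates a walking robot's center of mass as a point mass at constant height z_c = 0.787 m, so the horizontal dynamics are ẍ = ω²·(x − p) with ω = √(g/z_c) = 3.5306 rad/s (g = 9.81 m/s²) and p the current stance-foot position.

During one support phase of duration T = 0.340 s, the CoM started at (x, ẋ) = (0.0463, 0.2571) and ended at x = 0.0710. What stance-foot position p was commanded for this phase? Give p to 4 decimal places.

p = 0.1514

ωT = 3.5306·0.340 = 1.200404; cosh(ωT) = 1.811266, sinh(ωT) = 1.510193
x(T) = p + (x₀−p)·cosh(ωT) + (ẋ₀/ω)·sinh(ωT) ⇒ p·(1 − cosh) = x(T) − x₀·cosh − (ẋ₀/ω)·sinh
numerator   = 0.0710 − (0.0463)·1.811266 − (0.2571/3.5306)·1.510193 = -0.122835
denominator = 1 − 1.811266 = -0.811266
p = -0.122835 / -0.811266 = 0.1514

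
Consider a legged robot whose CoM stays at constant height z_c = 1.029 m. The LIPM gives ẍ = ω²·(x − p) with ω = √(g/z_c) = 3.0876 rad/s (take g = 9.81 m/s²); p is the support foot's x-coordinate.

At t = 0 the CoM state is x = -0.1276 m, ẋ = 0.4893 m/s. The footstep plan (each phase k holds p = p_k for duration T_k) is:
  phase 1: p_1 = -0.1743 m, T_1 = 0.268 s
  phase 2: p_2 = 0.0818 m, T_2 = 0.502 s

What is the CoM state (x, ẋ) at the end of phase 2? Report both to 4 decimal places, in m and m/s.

phase 1: p=-0.1743, T=0.268, ωT=0.827477, cosh=1.362345, sinh=0.925194; start (x,ẋ)=(-0.127600, 0.489300) → end (x,ẋ)=(0.035939, 0.800000)
phase 2: p=0.0818, T=0.502, ωT=1.549975, cosh=2.461803, sinh=2.249550; start (x,ẋ)=(0.035939, 0.800000) → end (x,ẋ)=(0.551761, 1.650909)

x = 0.5518, ẋ = 1.6509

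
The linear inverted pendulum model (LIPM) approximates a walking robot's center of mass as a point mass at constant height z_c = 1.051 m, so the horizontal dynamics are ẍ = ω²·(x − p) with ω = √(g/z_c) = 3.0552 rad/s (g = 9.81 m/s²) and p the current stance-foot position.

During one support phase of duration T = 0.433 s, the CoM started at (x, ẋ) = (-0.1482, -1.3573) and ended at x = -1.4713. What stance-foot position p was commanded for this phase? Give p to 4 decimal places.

ωT = 3.0552·0.433 = 1.322902; cosh(ωT) = 2.010330, sinh(ωT) = 1.743969
x(T) = p + (x₀−p)·cosh(ωT) + (ẋ₀/ω)·sinh(ωT) ⇒ p·(1 − cosh) = x(T) − x₀·cosh − (ẋ₀/ω)·sinh
numerator   = -1.4713 − (-0.1482)·2.010330 − (-1.3573/3.0552)·1.743969 = -0.398595
denominator = 1 − 2.010330 = -1.010330
p = -0.398595 / -1.010330 = 0.3945

p = 0.3945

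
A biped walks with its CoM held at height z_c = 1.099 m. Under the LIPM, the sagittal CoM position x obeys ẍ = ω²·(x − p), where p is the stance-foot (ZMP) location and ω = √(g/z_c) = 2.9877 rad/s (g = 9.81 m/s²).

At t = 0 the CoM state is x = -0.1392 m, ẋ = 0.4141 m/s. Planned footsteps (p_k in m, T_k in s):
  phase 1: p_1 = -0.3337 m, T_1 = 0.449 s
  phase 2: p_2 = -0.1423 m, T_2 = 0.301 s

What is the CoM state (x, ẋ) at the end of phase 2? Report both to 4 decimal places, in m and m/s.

x = 1.1522, ẋ = 4.0825

phase 1: p=-0.3337, T=0.449, ωT=1.341477, cosh=2.043074, sinh=1.781615; start (x,ẋ)=(-0.139200, 0.414100) → end (x,ẋ)=(0.310613, 1.881347)
phase 2: p=-0.1423, T=0.301, ωT=0.899298, cosh=1.432366, sinh=1.025511; start (x,ẋ)=(0.310613, 1.881347) → end (x,ẋ)=(1.152198, 4.082465)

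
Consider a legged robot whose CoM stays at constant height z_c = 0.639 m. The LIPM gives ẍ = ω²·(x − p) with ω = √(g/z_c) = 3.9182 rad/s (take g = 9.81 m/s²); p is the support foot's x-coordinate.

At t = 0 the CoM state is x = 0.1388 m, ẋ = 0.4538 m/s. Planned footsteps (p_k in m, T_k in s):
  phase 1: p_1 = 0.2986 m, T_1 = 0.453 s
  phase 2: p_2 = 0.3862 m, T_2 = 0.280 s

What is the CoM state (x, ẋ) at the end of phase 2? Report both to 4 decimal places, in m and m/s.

x = -0.1561, ẋ = -1.9490

phase 1: p=0.2986, T=0.453, ωT=1.774945, cosh=3.034724, sinh=2.865231; start (x,ẋ)=(0.138800, 0.453800) → end (x,ẋ)=(0.145498, -0.416845)
phase 2: p=0.3862, T=0.280, ωT=1.097096, cosh=1.664647, sinh=1.330808; start (x,ẋ)=(0.145498, -0.416845) → end (x,ẋ)=(-0.156064, -1.949009)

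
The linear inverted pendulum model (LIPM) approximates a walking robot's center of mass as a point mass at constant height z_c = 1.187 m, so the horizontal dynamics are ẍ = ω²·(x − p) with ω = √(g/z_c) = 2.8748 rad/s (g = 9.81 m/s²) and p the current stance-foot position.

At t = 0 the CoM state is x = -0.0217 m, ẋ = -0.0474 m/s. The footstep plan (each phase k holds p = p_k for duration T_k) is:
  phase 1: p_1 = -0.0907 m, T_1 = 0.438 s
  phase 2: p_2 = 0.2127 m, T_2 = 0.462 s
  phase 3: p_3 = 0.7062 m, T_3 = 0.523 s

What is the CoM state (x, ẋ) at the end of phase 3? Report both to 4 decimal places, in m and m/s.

phase 1: p=-0.0907, T=0.438, ωT=1.259162, cosh=1.903181, sinh=1.619289; start (x,ẋ)=(-0.021700, -0.047400) → end (x,ẋ)=(0.013920, 0.230993)
phase 2: p=0.2127, T=0.462, ωT=1.328158, cosh=2.019524, sinh=1.754559; start (x,ẋ)=(0.013920, 0.230993) → end (x,ẋ)=(-0.047759, -0.536149)
phase 3: p=0.7062, T=0.523, ωT=1.503520, cosh=2.359920, sinh=2.137574; start (x,ẋ)=(-0.047759, -0.536149) → end (x,ẋ)=(-1.471740, -5.898422)

x = -1.4717, ẋ = -5.8984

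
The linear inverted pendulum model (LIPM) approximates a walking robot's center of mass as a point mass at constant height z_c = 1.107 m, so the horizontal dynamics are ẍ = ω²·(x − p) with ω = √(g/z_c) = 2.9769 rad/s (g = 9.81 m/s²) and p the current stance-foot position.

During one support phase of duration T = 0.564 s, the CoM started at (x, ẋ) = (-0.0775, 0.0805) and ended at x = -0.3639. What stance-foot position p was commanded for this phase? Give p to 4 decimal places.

ωT = 2.9769·0.564 = 1.678972; cosh(ωT) = 2.773303, sinh(ωT) = 2.586738
x(T) = p + (x₀−p)·cosh(ωT) + (ẋ₀/ω)·sinh(ωT) ⇒ p·(1 − cosh) = x(T) − x₀·cosh − (ẋ₀/ω)·sinh
numerator   = -0.3639 − (-0.0775)·2.773303 − (0.0805/2.9769)·2.586738 = -0.218918
denominator = 1 − 2.773303 = -1.773303
p = -0.218918 / -1.773303 = 0.1235

p = 0.1235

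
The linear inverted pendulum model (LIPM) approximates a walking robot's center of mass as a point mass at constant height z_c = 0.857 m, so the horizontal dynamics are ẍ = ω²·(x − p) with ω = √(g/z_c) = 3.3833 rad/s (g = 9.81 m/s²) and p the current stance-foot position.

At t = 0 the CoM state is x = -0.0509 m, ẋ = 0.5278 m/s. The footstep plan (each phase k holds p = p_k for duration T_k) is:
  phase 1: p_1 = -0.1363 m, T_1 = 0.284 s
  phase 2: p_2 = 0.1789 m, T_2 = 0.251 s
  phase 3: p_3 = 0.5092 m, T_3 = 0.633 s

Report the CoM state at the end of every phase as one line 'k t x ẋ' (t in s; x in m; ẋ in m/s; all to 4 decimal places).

phase 1: p=-0.1363, T=0.284, ωT=0.960857, cosh=1.498250, sinh=1.115686; start (x,ẋ)=(-0.050900, 0.527800) → end (x,ẋ)=(0.165699, 1.113136)
phase 2: p=0.1789, T=0.251, ωT=0.849208, cosh=1.382774, sinh=0.955021; start (x,ẋ)=(0.165699, 1.113136) → end (x,ẋ)=(0.474857, 1.496563)
phase 3: p=0.5092, T=0.633, ωT=2.141629, cosh=4.315378, sinh=4.197915; start (x,ẋ)=(0.474857, 1.496563) → end (x,ẋ)=(2.217894, 5.970464)

1 0.2840 0.1657 1.1131
2 0.5350 0.4749 1.4966
3 1.1680 2.2179 5.9705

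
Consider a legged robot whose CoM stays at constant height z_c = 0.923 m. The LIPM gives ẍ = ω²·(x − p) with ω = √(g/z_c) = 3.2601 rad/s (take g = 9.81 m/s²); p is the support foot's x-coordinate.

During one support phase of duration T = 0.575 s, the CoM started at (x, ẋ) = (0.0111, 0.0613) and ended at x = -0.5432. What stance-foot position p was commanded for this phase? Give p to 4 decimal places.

ωT = 3.2601·0.575 = 1.874557; cosh(ωT) = 3.335679, sinh(ωT) = 3.182256
x(T) = p + (x₀−p)·cosh(ωT) + (ẋ₀/ω)·sinh(ωT) ⇒ p·(1 − cosh) = x(T) − x₀·cosh − (ẋ₀/ω)·sinh
numerator   = -0.5432 − (0.0111)·3.335679 − (0.0613/3.2601)·3.182256 = -0.640062
denominator = 1 − 3.335679 = -2.335679
p = -0.640062 / -2.335679 = 0.2740

p = 0.2740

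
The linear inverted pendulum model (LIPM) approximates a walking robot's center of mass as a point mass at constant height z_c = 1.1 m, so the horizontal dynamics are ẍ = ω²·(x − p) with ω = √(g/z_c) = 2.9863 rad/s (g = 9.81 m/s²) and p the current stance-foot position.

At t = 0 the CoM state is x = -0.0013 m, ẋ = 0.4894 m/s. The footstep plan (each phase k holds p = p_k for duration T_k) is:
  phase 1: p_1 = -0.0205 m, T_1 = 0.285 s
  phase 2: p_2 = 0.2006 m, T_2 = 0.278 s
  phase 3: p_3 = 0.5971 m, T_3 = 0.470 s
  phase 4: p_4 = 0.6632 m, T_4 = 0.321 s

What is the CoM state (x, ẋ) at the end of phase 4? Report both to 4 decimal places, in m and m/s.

phase 1: p=-0.0205, T=0.285, ωT=0.851095, cosh=1.384579, sinh=0.957632; start (x,ẋ)=(-0.001300, 0.489400) → end (x,ẋ)=(0.163022, 0.732521)
phase 2: p=0.2006, T=0.278, ωT=0.830191, cosh=1.364862, sinh=0.928896; start (x,ẋ)=(0.163022, 0.732521) → end (x,ẋ)=(0.377164, 0.895551)
phase 3: p=0.5971, T=0.470, ωT=1.403561, cosh=2.157693, sinh=1.911973; start (x,ẋ)=(0.377164, 0.895551) → end (x,ẋ)=(0.695920, 0.676550)
phase 4: p=0.6632, T=0.321, ωT=0.958602, cosh=1.495739, sinh=1.112310; start (x,ẋ)=(0.695920, 0.676550) → end (x,ẋ)=(0.964136, 1.120628)

x = 0.9641, ẋ = 1.1206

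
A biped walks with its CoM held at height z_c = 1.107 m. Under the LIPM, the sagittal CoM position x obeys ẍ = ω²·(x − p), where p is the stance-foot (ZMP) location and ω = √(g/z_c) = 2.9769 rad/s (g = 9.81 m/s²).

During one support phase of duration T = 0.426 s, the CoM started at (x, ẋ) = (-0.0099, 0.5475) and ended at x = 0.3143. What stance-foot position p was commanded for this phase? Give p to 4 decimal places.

p = -0.0352

ωT = 2.9769·0.426 = 1.268159; cosh(ωT) = 1.917827, sinh(ωT) = 1.636478
x(T) = p + (x₀−p)·cosh(ωT) + (ẋ₀/ω)·sinh(ωT) ⇒ p·(1 − cosh) = x(T) − x₀·cosh − (ẋ₀/ω)·sinh
numerator   = 0.3143 − (-0.0099)·1.917827 − (0.5475/2.9769)·1.636478 = 0.032312
denominator = 1 − 1.917827 = -0.917827
p = 0.032312 / -0.917827 = -0.0352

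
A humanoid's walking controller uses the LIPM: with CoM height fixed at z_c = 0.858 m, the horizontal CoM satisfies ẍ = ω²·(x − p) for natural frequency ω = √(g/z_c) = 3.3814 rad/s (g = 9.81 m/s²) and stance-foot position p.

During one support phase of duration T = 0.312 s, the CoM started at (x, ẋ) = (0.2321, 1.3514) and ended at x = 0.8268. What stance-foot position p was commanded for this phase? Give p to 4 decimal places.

p = 0.0840

ωT = 3.3814·0.312 = 1.054997; cosh(ωT) = 1.610080, sinh(ωT) = 1.261886
x(T) = p + (x₀−p)·cosh(ωT) + (ẋ₀/ω)·sinh(ωT) ⇒ p·(1 − cosh) = x(T) − x₀·cosh − (ẋ₀/ω)·sinh
numerator   = 0.8268 − (0.2321)·1.610080 − (1.3514/3.3814)·1.261886 = -0.051221
denominator = 1 − 1.610080 = -0.610080
p = -0.051221 / -0.610080 = 0.0840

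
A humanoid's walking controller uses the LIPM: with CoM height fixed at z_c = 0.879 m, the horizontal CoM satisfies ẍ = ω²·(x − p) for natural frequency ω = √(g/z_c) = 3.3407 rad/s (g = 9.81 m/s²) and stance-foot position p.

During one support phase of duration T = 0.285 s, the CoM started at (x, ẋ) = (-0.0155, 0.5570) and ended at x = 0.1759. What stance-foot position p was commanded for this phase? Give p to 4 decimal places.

p = -0.0310

ωT = 3.3407·0.285 = 0.952099; cosh(ωT) = 1.488537, sinh(ωT) = 1.102607
x(T) = p + (x₀−p)·cosh(ωT) + (ẋ₀/ω)·sinh(ωT) ⇒ p·(1 − cosh) = x(T) − x₀·cosh − (ẋ₀/ω)·sinh
numerator   = 0.1759 − (-0.0155)·1.488537 − (0.5570/3.3407)·1.102607 = 0.015133
denominator = 1 − 1.488537 = -0.488537
p = 0.015133 / -0.488537 = -0.0310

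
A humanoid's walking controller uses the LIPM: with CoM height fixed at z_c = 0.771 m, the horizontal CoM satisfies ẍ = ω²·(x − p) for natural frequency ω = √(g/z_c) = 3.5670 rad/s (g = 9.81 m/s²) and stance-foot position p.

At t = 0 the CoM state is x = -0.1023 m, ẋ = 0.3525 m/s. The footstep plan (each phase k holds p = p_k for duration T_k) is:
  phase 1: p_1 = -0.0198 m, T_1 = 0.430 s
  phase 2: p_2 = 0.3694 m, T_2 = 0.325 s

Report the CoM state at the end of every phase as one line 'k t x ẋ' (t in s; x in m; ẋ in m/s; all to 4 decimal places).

1 0.4300 -0.0015 0.2047
2 0.7550 -0.1975 -1.5428

phase 1: p=-0.0198, T=0.430, ωT=1.533810, cosh=2.425759, sinh=2.210047; start (x,ẋ)=(-0.102300, 0.352500) → end (x,ẋ)=(-0.001523, 0.204713)
phase 2: p=0.3694, T=0.325, ωT=1.159275, cosh=1.750667, sinh=1.436954; start (x,ẋ)=(-0.001523, 0.204713) → end (x,ẋ)=(-0.197494, -1.542822)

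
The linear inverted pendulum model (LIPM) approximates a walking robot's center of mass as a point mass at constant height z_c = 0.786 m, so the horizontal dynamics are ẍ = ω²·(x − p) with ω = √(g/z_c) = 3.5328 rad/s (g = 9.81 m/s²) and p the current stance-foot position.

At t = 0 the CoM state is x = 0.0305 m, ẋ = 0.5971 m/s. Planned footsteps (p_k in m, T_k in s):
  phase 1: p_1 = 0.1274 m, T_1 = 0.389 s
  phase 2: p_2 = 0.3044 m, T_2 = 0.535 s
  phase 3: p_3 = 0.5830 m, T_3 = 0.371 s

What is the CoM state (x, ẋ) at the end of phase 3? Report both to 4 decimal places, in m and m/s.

x = 1.3497, ẋ = 3.0092

phase 1: p=0.1274, T=0.389, ωT=1.374259, cosh=2.102587, sinh=1.849560; start (x,ẋ)=(0.030500, 0.597100) → end (x,ẋ)=(0.236265, 0.622298)
phase 2: p=0.3044, T=0.535, ωT=1.890048, cosh=3.385375, sinh=3.234311; start (x,ẋ)=(0.236265, 0.622298) → end (x,ẋ)=(0.643456, 1.328187)
phase 3: p=0.5830, T=0.371, ωT=1.310669, cosh=1.989146, sinh=1.719507; start (x,ẋ)=(0.643456, 1.328187) → end (x,ẋ)=(1.349720, 3.009210)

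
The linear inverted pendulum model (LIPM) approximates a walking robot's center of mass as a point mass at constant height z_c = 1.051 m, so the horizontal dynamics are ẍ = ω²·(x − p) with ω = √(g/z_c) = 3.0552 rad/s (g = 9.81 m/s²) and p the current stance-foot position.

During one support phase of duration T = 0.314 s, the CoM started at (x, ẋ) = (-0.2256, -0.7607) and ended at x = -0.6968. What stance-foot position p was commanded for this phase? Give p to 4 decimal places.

ωT = 3.0552·0.314 = 0.959333; cosh(ωT) = 1.496551, sinh(ωT) = 1.113403
x(T) = p + (x₀−p)·cosh(ωT) + (ẋ₀/ω)·sinh(ωT) ⇒ p·(1 − cosh) = x(T) − x₀·cosh − (ẋ₀/ω)·sinh
numerator   = -0.6968 − (-0.2256)·1.496551 − (-0.7607/3.0552)·1.113403 = -0.081957
denominator = 1 − 1.496551 = -0.496551
p = -0.081957 / -0.496551 = 0.1651

p = 0.1651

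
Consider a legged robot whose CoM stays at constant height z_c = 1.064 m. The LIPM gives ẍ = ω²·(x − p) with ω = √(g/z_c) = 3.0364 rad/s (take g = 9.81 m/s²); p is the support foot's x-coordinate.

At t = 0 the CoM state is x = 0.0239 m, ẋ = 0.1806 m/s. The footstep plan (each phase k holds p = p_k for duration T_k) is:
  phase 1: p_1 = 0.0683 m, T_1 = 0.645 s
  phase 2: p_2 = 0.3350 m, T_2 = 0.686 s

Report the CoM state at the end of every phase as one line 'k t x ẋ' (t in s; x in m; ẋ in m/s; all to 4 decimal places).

phase 1: p=0.0683, T=0.645, ωT=1.958478, cosh=3.614802, sinh=3.473729; start (x,ẋ)=(0.023900, 0.180600) → end (x,ẋ)=(0.114414, 0.184518)
phase 2: p=0.3350, T=0.686, ωT=2.082970, cosh=4.076420, sinh=3.951861; start (x,ẋ)=(0.114414, 0.184518) → end (x,ẋ)=(-0.324050, -1.894727)

1 0.6450 0.1144 0.1845
2 1.3310 -0.3240 -1.8947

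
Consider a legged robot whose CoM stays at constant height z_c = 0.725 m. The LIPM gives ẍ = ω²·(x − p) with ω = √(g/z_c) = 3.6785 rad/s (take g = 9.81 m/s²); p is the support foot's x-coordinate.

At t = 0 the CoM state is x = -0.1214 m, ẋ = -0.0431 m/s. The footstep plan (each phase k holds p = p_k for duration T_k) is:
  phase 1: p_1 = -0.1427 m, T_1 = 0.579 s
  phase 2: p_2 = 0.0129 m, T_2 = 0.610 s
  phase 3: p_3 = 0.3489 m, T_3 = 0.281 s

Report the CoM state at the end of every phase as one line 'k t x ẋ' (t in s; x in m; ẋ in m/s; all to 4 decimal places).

1 0.5790 -0.1004 0.1411
2 1.1890 -0.3486 -1.2707
3 1.4700 -1.1798 -5.1625

phase 1: p=-0.1427, T=0.579, ωT=2.129852, cosh=4.266236, sinh=4.147381; start (x,ẋ)=(-0.121400, -0.043100) → end (x,ẋ)=(-0.100423, 0.141081)
phase 2: p=0.0129, T=0.610, ωT=2.243885, cosh=4.767971, sinh=4.661925; start (x,ẋ)=(-0.100423, 0.141081) → end (x,ẋ)=(-0.348622, -1.270692)
phase 3: p=0.3489, T=0.281, ωT=1.033659, cosh=1.583518, sinh=1.227815; start (x,ẋ)=(-0.348622, -1.270692) → end (x,ẋ)=(-1.179772, -5.162534)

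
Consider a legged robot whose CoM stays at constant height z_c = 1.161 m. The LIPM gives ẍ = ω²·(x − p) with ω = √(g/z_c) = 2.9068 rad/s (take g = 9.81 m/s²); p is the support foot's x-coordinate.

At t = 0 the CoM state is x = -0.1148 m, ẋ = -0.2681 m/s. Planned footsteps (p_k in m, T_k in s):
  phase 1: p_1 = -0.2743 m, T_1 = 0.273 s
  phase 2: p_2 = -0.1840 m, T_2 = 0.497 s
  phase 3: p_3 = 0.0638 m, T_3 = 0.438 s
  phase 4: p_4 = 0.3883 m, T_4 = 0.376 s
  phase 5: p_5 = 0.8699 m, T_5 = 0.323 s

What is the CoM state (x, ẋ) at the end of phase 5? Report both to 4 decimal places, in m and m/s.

phase 1: p=-0.2743, T=0.273, ωT=0.793556, cosh=1.331740, sinh=0.879506; start (x,ẋ)=(-0.114800, -0.268100) → end (x,ẋ)=(-0.143006, 0.050730)
phase 2: p=-0.1840, T=0.497, ωT=1.444680, cosh=2.238157, sinh=2.002336; start (x,ẋ)=(-0.143006, 0.050730) → end (x,ẋ)=(-0.057304, 0.352142)
phase 3: p=0.0638, T=0.438, ωT=1.273178, cosh=1.926064, sinh=1.646124; start (x,ẋ)=(-0.057304, 0.352142) → end (x,ẋ)=(0.029965, 0.098772)
phase 4: p=0.3883, T=0.376, ωT=1.092957, cosh=1.659153, sinh=1.323929; start (x,ẋ)=(0.029965, 0.098772) → end (x,ẋ)=(-0.161247, -1.215139)
phase 5: p=0.8699, T=0.323, ωT=0.938896, cosh=1.474108, sinh=1.083049; start (x,ẋ)=(-0.161247, -1.215139) → end (x,ẋ)=(-1.102873, -5.037511)

x = -1.1029, ẋ = -5.0375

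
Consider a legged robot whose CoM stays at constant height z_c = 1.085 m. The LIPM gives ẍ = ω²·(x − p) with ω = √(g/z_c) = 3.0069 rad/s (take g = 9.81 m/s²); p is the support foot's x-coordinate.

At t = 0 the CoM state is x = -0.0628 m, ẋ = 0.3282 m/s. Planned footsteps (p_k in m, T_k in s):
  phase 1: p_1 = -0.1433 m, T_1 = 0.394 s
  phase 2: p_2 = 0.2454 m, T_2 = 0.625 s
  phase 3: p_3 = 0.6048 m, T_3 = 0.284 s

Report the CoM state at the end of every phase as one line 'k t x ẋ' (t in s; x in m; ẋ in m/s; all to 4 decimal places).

1 0.3940 0.1624 0.9455
2 1.0190 0.9728 2.3697
3 1.3030 1.8732 4.3516

phase 1: p=-0.1433, T=0.394, ωT=1.184719, cosh=1.787799, sinh=1.481967; start (x,ẋ)=(-0.062800, 0.328200) → end (x,ẋ)=(0.162373, 0.945474)
phase 2: p=0.2454, T=0.625, ωT=1.879312, cosh=3.350848, sinh=3.198153; start (x,ẋ)=(0.162373, 0.945474) → end (x,ẋ)=(0.972800, 2.369709)
phase 3: p=0.6048, T=0.284, ωT=0.853960, cosh=1.387328, sinh=0.961602; start (x,ẋ)=(0.972800, 2.369709) → end (x,ẋ)=(1.873165, 4.351611)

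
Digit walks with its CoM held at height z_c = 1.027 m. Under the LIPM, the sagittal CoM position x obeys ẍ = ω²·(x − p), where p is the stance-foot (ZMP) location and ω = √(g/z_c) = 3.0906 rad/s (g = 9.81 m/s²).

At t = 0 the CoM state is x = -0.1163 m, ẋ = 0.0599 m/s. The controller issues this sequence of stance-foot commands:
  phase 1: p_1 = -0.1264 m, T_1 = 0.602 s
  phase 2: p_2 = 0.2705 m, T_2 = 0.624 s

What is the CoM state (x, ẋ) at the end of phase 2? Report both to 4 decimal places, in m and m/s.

phase 1: p=-0.1264, T=0.602, ωT=1.860541, cosh=3.291401, sinh=3.135813; start (x,ẋ)=(-0.116300, 0.059900) → end (x,ẋ)=(-0.032381, 0.295040)
phase 2: p=0.2705, T=0.624, ωT=1.928534, cosh=3.512391, sinh=3.367030; start (x,ẋ)=(-0.032381, 0.295040) → end (x,ẋ)=(-0.471906, -2.115524)

x = -0.4719, ẋ = -2.1155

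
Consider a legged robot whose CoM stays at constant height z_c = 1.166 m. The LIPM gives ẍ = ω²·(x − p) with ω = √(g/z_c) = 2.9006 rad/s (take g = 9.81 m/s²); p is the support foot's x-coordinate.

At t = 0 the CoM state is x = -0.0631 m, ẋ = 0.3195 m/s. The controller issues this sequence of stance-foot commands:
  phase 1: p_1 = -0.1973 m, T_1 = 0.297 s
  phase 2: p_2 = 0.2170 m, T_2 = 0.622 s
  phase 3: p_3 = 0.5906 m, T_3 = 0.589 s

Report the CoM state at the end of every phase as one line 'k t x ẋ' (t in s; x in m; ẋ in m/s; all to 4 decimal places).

1 0.2970 0.0969 0.8240
2 0.9190 0.6819 1.5413
3 1.5080 2.2694 5.1006

phase 1: p=-0.1973, T=0.297, ωT=0.861478, cosh=1.394597, sinh=0.972060; start (x,ẋ)=(-0.063100, 0.319500) → end (x,ẋ)=(0.096927, 0.823958)
phase 2: p=0.2170, T=0.622, ωT=1.804173, cosh=3.119779, sinh=2.955168; start (x,ẋ)=(0.096927, 0.823958) → end (x,ẋ)=(0.681858, 1.541329)
phase 3: p=0.5906, T=0.589, ωT=1.708453, cosh=2.850781, sinh=2.669636; start (x,ẋ)=(0.681858, 1.541329) → end (x,ẋ)=(2.269354, 5.100649)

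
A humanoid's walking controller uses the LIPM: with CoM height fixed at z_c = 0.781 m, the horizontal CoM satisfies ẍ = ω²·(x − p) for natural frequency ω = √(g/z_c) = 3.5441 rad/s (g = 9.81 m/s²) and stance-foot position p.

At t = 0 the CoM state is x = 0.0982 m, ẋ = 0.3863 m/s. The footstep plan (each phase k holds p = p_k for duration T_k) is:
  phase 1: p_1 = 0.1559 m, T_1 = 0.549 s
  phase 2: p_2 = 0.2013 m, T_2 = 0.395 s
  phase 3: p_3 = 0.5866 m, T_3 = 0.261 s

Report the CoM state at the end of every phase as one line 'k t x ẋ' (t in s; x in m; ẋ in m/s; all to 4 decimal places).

phase 1: p=0.1559, T=0.549, ωT=1.945711, cosh=3.570746, sinh=3.427860; start (x,ẋ)=(0.098200, 0.386300) → end (x,ẋ)=(0.323498, 0.678400)
phase 2: p=0.2013, T=0.395, ωT=1.399919, cosh=2.150745, sinh=1.904128; start (x,ẋ)=(0.323498, 0.678400) → end (x,ẋ)=(0.828599, 2.283710)
phase 3: p=0.5866, T=0.261, ωT=0.925010, cosh=1.459211, sinh=1.062683; start (x,ẋ)=(0.828599, 2.283710) → end (x,ẋ)=(1.624488, 4.243844)

1 0.5490 0.3235 0.6784
2 0.9440 0.8286 2.2837
3 1.2050 1.6245 4.2438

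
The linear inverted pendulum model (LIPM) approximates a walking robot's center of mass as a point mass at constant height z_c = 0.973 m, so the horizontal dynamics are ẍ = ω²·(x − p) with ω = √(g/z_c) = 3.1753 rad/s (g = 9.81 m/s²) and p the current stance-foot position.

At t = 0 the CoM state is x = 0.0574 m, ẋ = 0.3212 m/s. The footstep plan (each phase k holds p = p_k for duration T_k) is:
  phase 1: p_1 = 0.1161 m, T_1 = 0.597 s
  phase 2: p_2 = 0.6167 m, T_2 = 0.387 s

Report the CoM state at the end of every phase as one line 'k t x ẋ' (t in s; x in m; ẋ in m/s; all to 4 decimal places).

1 0.5970 0.2454 0.4868
2 0.9840 0.1675 -0.9389

phase 1: p=0.1161, T=0.597, ωT=1.895654, cosh=3.403561, sinh=3.253341; start (x,ẋ)=(0.057400, 0.321200) → end (x,ẋ)=(0.245405, 0.486833)
phase 2: p=0.6167, T=0.387, ωT=1.228841, cosh=1.854949, sinh=1.562318; start (x,ẋ)=(0.245405, 0.486833) → end (x,ẋ)=(0.167500, -0.938878)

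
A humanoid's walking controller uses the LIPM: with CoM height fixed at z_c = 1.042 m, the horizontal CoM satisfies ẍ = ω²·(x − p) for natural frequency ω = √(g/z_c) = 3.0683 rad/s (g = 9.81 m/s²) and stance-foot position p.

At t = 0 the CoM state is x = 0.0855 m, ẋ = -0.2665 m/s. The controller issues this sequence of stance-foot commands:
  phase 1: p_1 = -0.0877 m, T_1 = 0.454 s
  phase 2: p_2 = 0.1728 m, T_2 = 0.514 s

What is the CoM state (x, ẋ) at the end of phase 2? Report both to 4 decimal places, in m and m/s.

phase 1: p=-0.0877, T=0.454, ωT=1.393008, cosh=2.137636, sinh=1.889309; start (x,ẋ)=(0.085500, -0.266500) → end (x,ẋ)=(0.118441, 0.434355)
phase 2: p=0.1728, T=0.514, ωT=1.577106, cosh=2.523749, sinh=2.317177; start (x,ẋ)=(0.118441, 0.434355) → end (x,ẋ)=(0.363636, 0.709721)

x = 0.3636, ẋ = 0.7097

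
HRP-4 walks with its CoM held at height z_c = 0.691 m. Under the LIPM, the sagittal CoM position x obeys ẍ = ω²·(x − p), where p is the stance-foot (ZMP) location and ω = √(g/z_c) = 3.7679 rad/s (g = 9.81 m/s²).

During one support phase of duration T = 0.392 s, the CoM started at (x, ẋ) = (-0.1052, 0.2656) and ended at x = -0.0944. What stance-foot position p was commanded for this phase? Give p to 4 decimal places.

p = -0.0013

ωT = 3.7679·0.392 = 1.477017; cosh(ωT) = 2.304089, sinh(ωT) = 2.075771
x(T) = p + (x₀−p)·cosh(ωT) + (ẋ₀/ω)·sinh(ωT) ⇒ p·(1 − cosh) = x(T) − x₀·cosh − (ẋ₀/ω)·sinh
numerator   = -0.0944 − (-0.1052)·2.304089 − (0.2656/3.7679)·2.075771 = 0.001669
denominator = 1 − 2.304089 = -1.304089
p = 0.001669 / -1.304089 = -0.0013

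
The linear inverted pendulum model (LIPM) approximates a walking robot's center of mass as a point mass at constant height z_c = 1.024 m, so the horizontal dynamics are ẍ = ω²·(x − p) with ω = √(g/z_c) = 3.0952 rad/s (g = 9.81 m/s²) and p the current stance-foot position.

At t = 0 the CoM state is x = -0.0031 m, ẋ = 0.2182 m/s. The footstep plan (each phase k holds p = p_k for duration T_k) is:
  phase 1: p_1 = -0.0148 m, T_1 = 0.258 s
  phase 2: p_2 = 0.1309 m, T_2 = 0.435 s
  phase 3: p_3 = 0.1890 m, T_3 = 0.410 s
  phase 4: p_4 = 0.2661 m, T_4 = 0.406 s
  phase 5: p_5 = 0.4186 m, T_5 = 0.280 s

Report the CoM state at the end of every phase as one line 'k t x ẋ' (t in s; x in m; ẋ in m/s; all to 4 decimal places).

1 0.2580 0.0633 0.3236
2 0.6930 0.1796 0.2892
3 1.1030 0.3239 0.5072
4 1.5090 0.6405 1.2522
5 1.7890 1.1253 2.4252

phase 1: p=-0.0148, T=0.258, ωT=0.798562, cosh=1.336159, sinh=0.886183; start (x,ẋ)=(-0.003100, 0.218200) → end (x,ẋ)=(0.063306, 0.323642)
phase 2: p=0.1309, T=0.435, ωT=1.346412, cosh=2.051891, sinh=1.791719; start (x,ẋ)=(0.063306, 0.323642) → end (x,ẋ)=(0.179550, 0.289218)
phase 3: p=0.1890, T=0.410, ωT=1.269032, cosh=1.919255, sinh=1.638152; start (x,ẋ)=(0.179550, 0.289218) → end (x,ẋ)=(0.323934, 0.507170)
phase 4: p=0.2661, T=0.406, ωT=1.256651, cosh=1.899120, sinh=1.614515; start (x,ẋ)=(0.323934, 0.507170) → end (x,ẋ)=(0.640484, 1.252189)
phase 5: p=0.4186, T=0.280, ωT=0.866656, cosh=1.399649, sinh=0.979294; start (x,ẋ)=(0.640484, 1.252189) → end (x,ẋ)=(1.125341, 2.425178)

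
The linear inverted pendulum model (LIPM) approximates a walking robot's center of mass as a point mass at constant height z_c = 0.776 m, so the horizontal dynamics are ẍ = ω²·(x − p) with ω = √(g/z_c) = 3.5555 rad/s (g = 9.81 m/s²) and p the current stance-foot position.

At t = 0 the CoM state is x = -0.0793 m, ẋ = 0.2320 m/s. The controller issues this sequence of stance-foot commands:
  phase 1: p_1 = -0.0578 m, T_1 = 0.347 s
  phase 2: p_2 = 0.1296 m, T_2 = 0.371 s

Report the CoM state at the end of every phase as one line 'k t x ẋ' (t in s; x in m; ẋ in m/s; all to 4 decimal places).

1 0.3470 0.0047 0.3120
2 0.7180 0.0317 -0.1459

phase 1: p=-0.0578, T=0.347, ωT=1.233758, cosh=1.862654, sinh=1.571458; start (x,ẋ)=(-0.079300, 0.232000) → end (x,ẋ)=(0.004692, 0.312008)
phase 2: p=0.1296, T=0.371, ωT=1.319090, cosh=2.003698, sinh=1.736320; start (x,ẋ)=(0.004692, 0.312008) → end (x,ẋ)=(0.031691, -0.145946)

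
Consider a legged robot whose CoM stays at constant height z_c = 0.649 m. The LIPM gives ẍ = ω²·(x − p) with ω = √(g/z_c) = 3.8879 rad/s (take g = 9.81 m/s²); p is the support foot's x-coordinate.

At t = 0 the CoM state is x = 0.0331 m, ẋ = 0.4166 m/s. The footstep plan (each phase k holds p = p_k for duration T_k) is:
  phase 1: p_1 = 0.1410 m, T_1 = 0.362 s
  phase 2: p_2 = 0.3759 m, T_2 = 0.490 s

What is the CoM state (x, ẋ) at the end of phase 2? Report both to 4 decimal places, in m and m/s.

x = -0.4450, ẋ = -3.0252

phase 1: p=0.1410, T=0.362, ωT=1.407420, cosh=2.165087, sinh=1.920313; start (x,ẋ)=(0.033100, 0.416600) → end (x,ẋ)=(0.113154, 0.096395)
phase 2: p=0.3759, T=0.490, ωT=1.905071, cosh=3.434348, sinh=3.285536; start (x,ẋ)=(0.113154, 0.096395) → end (x,ẋ)=(-0.445000, -3.025215)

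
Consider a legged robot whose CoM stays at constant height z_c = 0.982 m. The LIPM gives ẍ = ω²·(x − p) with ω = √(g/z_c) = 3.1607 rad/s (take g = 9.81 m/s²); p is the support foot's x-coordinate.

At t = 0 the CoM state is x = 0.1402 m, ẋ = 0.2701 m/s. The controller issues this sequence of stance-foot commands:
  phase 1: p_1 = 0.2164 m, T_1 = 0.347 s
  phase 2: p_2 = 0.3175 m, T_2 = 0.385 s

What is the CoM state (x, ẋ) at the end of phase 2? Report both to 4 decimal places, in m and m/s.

phase 1: p=0.2164, T=0.347, ωT=1.096763, cosh=1.664204, sinh=1.330253; start (x,ẋ)=(0.140200, 0.270100) → end (x,ẋ)=(0.203265, 0.129116)
phase 2: p=0.3175, T=0.385, ωT=1.216870, cosh=1.836378, sinh=1.540222; start (x,ẋ)=(0.203265, 0.129116) → end (x,ẋ)=(0.170641, -0.319008)

x = 0.1706, ẋ = -0.3190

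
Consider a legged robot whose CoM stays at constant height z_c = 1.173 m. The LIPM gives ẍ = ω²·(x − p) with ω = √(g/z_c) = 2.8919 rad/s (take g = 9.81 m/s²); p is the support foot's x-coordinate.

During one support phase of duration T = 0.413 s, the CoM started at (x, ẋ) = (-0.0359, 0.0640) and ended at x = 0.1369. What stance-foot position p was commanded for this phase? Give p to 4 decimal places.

ωT = 2.8919·0.413 = 1.194355; cosh(ωT) = 1.802163, sinh(ωT) = 1.499264
x(T) = p + (x₀−p)·cosh(ωT) + (ẋ₀/ω)·sinh(ωT) ⇒ p·(1 − cosh) = x(T) − x₀·cosh − (ẋ₀/ω)·sinh
numerator   = 0.1369 − (-0.0359)·1.802163 − (0.0640/2.8919)·1.499264 = 0.168418
denominator = 1 − 1.802163 = -0.802163
p = 0.168418 / -0.802163 = -0.2100

p = -0.2100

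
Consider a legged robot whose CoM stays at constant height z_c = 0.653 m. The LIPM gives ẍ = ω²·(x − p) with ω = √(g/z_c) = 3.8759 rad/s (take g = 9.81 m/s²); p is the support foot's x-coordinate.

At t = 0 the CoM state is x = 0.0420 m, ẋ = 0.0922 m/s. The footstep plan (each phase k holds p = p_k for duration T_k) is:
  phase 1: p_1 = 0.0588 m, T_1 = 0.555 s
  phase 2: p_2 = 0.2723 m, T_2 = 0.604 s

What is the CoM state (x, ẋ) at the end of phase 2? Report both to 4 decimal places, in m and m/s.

phase 1: p=0.0588, T=0.555, ωT=2.151125, cosh=4.355435, sinh=4.239082; start (x,ẋ)=(0.042000, 0.092200) → end (x,ẋ)=(0.086468, 0.125543)
phase 2: p=0.2723, T=0.604, ωT=2.341044, cosh=5.244152, sinh=5.147924; start (x,ẋ)=(0.086468, 0.125543) → end (x,ẋ)=(-0.535486, -3.049509)

x = -0.5355, ẋ = -3.0495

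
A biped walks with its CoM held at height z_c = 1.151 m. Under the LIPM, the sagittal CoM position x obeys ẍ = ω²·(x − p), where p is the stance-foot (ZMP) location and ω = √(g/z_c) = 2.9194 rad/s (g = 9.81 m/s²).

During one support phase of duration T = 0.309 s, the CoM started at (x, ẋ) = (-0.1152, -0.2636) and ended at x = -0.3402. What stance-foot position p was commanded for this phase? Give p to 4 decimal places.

p = 0.1882

ωT = 2.9194·0.309 = 0.902095; cosh(ωT) = 1.435240, sinh(ωT) = 1.029521
x(T) = p + (x₀−p)·cosh(ωT) + (ẋ₀/ω)·sinh(ωT) ⇒ p·(1 − cosh) = x(T) − x₀·cosh − (ẋ₀/ω)·sinh
numerator   = -0.3402 − (-0.1152)·1.435240 − (-0.2636/2.9194)·1.029521 = -0.081902
denominator = 1 − 1.435240 = -0.435240
p = -0.081902 / -0.435240 = 0.1882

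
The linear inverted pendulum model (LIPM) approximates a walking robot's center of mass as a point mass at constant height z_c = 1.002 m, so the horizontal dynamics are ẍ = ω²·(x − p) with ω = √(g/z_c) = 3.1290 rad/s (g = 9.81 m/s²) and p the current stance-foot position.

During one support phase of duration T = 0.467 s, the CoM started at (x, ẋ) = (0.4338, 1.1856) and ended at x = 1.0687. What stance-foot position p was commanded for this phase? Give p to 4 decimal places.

ωT = 3.1290·0.467 = 1.461243; cosh(ωT) = 2.271631, sinh(ωT) = 2.039684
x(T) = p + (x₀−p)·cosh(ωT) + (ẋ₀/ω)·sinh(ωT) ⇒ p·(1 − cosh) = x(T) − x₀·cosh − (ẋ₀/ω)·sinh
numerator   = 1.0687 − (0.4338)·2.271631 − (1.1856/3.1290)·2.039684 = -0.689584
denominator = 1 − 2.271631 = -1.271631
p = -0.689584 / -1.271631 = 0.5423

p = 0.5423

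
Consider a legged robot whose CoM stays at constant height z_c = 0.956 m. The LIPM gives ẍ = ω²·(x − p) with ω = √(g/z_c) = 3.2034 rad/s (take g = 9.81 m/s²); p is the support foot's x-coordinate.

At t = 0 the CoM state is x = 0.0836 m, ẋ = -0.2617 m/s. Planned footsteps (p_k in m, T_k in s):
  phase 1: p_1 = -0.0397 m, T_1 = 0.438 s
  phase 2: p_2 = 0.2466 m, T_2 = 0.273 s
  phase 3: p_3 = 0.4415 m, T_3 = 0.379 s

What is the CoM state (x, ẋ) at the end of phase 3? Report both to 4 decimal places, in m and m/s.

x = -0.4027, ẋ = -2.4254

phase 1: p=-0.0397, T=0.438, ωT=1.403089, cosh=2.156792, sinh=1.910955; start (x,ẋ)=(0.083600, -0.261700) → end (x,ẋ)=(0.070118, 0.190355)
phase 2: p=0.2466, T=0.273, ωT=0.874528, cosh=1.407401, sinh=0.990343; start (x,ẋ)=(0.070118, 0.190355) → end (x,ẋ)=(0.057068, -0.291977)
phase 3: p=0.4415, T=0.379, ωT=1.214089, cosh=1.832102, sinh=1.535122; start (x,ẋ)=(0.057068, -0.291977) → end (x,ẋ)=(-0.402739, -2.425417)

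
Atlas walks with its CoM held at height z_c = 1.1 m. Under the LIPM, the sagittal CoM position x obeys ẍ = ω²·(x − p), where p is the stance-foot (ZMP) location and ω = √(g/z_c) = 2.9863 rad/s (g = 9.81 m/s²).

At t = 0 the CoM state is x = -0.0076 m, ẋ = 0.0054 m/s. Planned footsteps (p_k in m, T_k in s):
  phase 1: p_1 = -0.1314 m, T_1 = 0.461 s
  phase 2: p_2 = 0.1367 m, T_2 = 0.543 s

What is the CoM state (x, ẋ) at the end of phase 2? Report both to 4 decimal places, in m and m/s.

phase 1: p=-0.1314, T=0.461, ωT=1.376684, cosh=2.107079, sinh=1.854665; start (x,ẋ)=(-0.007600, 0.005400) → end (x,ẋ)=(0.132810, 0.697055)
phase 2: p=0.1367, T=0.543, ωT=1.621561, cosh=2.629287, sinh=2.431697; start (x,ẋ)=(0.132810, 0.697055) → end (x,ẋ)=(0.694073, 1.804510)

x = 0.6941, ẋ = 1.8045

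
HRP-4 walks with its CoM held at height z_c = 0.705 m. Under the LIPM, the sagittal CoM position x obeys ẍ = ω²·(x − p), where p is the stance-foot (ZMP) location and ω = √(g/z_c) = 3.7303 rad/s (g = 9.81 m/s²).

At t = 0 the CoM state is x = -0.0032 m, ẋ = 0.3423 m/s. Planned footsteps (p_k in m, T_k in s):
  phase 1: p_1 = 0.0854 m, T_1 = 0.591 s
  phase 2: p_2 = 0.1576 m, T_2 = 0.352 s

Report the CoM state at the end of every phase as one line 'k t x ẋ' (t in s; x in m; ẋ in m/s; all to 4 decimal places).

1 0.5910 0.0898 0.0906
2 0.9430 0.0643 -0.2556

phase 1: p=0.0854, T=0.591, ωT=2.204607, cosh=4.588492, sinh=4.478198; start (x,ẋ)=(-0.003200, 0.342300) → end (x,ẋ)=(0.089788, 0.090576)
phase 2: p=0.1576, T=0.352, ωT=1.313066, cosh=1.993273, sinh=1.724279; start (x,ẋ)=(0.089788, 0.090576) → end (x,ẋ)=(0.064300, -0.255628)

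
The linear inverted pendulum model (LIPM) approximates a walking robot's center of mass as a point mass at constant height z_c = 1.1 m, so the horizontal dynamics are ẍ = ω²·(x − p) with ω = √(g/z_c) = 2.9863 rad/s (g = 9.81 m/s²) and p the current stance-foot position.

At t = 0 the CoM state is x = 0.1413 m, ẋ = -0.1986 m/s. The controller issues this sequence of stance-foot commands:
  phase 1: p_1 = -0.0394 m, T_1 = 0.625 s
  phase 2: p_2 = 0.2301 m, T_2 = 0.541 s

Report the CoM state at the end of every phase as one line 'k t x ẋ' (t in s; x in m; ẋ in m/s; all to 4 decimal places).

1 0.6250 0.3489 1.0453
2 1.1660 1.3864 3.5902

phase 1: p=-0.0394, T=0.625, ωT=1.866437, cosh=3.309948, sinh=3.155275; start (x,ẋ)=(0.141300, -0.198600) → end (x,ẋ)=(0.348870, 1.045307)
phase 2: p=0.2301, T=0.541, ωT=1.615588, cosh=2.614810, sinh=2.416037; start (x,ẋ)=(0.348870, 1.045307) → end (x,ẋ)=(1.386357, 3.590209)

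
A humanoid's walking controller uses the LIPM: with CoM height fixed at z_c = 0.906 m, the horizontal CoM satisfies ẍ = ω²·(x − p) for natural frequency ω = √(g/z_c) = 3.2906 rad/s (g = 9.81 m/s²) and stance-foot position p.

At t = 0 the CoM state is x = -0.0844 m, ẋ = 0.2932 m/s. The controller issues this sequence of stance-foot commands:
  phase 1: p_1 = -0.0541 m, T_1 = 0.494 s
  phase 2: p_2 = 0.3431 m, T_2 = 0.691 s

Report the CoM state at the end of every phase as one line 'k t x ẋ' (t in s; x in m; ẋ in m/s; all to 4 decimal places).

1 0.4940 0.0835 0.5303
2 1.1850 -0.1566 -1.5020

phase 1: p=-0.0541, T=0.494, ωT=1.625556, cosh=2.639024, sinh=2.442222; start (x,ẋ)=(-0.084400, 0.293200) → end (x,ẋ)=(0.083545, 0.530260)
phase 2: p=0.3431, T=0.691, ωT=2.273805, cosh=4.909609, sinh=4.806689; start (x,ẋ)=(0.083545, 0.530260) → end (x,ẋ)=(-0.156645, -1.501984)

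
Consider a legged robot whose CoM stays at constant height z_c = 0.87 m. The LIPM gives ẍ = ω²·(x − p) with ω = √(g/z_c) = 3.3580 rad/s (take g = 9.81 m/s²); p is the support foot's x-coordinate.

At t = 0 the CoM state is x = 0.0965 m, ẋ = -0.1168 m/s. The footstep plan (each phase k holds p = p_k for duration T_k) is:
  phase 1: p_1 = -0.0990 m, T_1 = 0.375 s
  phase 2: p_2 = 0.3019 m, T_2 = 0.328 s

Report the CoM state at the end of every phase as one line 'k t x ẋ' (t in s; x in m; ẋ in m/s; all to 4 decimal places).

1 0.3750 0.2168 0.8408
2 0.7030 0.4947 1.0221

phase 1: p=-0.0990, T=0.375, ωT=1.259250, cosh=1.903323, sinh=1.619456; start (x,ẋ)=(0.096500, -0.116800) → end (x,ẋ)=(0.216771, 0.840847)
phase 2: p=0.3019, T=0.328, ωT=1.101424, cosh=1.670422, sinh=1.338025; start (x,ẋ)=(0.216771, 0.840847) → end (x,ẋ)=(0.494741, 1.022076)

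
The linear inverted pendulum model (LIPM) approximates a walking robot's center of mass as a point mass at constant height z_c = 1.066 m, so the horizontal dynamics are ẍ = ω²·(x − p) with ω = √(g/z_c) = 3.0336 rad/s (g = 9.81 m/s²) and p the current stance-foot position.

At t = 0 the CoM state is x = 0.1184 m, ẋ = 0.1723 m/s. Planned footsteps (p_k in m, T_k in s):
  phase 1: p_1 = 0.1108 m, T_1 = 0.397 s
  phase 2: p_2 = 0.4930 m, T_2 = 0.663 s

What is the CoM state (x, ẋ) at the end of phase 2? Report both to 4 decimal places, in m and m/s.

phase 1: p=0.1108, T=0.397, ωT=1.204339, cosh=1.817222, sinh=1.517332; start (x,ẋ)=(0.118400, 0.172300) → end (x,ẋ)=(0.210791, 0.348090)
phase 2: p=0.4930, T=0.663, ωT=2.011277, cosh=3.803335, sinh=3.669517; start (x,ẋ)=(0.210791, 0.348090) → end (x,ẋ)=(-0.159277, -1.817603)

x = -0.1593, ẋ = -1.8176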